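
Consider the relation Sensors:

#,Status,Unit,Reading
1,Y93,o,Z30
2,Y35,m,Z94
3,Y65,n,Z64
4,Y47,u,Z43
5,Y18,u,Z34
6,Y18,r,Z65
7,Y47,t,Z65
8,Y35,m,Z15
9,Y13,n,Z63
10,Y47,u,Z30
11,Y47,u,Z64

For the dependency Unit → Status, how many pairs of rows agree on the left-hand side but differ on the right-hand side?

4

Unit=m: all 2 rows agree on Status — 0 pairs.
Unit=n: violating pairs (3,9) — 1 pair.
Unit=u: violating pairs (4,5), (5,10), (5,11) — 3 pairs.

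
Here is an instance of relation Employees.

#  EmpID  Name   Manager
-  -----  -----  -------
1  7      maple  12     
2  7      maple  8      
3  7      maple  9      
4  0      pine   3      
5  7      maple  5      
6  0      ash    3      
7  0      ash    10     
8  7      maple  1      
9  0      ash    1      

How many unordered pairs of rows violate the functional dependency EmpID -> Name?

EmpID=7: all 5 rows agree on Name — 0 pairs.
EmpID=0: violating pairs (4,6), (4,7), (4,9) — 3 pairs.

3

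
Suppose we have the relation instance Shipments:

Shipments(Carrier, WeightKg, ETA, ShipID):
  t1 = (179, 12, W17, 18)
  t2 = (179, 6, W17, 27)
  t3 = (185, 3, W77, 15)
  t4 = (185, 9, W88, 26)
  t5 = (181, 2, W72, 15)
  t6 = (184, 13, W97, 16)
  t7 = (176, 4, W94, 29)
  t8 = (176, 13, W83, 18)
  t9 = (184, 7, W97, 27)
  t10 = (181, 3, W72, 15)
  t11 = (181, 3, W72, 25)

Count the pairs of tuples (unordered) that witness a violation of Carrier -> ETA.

Carrier=179: all 2 rows agree on ETA — 0 pairs.
Carrier=185: violating pairs (3,4) — 1 pair.
Carrier=181: all 3 rows agree on ETA — 0 pairs.
Carrier=184: all 2 rows agree on ETA — 0 pairs.
Carrier=176: violating pairs (7,8) — 1 pair.

2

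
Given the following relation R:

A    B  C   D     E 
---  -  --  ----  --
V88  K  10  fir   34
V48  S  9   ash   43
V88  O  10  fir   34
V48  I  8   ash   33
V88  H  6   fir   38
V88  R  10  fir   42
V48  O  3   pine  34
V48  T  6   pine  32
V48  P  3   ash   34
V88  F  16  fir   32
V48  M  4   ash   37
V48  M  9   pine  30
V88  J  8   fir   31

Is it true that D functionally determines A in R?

D=fir: 6 rows → A = V88, V88, V88, V88, V88, V88 ✓
D=ash: 4 rows → A = V48, V48, V48, V48 ✓
D=pine: 3 rows → A = V48, V48, V48 ✓
Every D value is associated with a single A value, so D → A holds.

Yes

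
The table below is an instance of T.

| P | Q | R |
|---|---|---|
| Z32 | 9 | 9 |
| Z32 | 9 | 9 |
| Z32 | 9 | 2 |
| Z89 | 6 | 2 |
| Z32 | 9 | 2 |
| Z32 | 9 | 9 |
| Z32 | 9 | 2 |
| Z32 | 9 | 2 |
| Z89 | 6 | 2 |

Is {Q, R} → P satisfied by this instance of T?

(Q=9, R=9): 3 rows → P = Z32, Z32, Z32 ✓
(Q=9, R=2): 4 rows → P = Z32, Z32, Z32, Z32 ✓
(Q=6, R=2): 2 rows → P = Z89, Z89 ✓
Every {Q, R} value is associated with a single P value, so {Q, R} → P holds.

Yes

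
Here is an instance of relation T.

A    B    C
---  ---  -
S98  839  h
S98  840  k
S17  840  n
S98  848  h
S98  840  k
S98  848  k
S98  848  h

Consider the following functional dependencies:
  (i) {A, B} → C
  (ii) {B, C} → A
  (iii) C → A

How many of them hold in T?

(i) {A, B} → C: (A=S98, B=848): 3 rows → C takes values {h, k} — violation — fails.
(ii) {B, C} → A: every LHS value maps to a single RHS value — holds.
(iii) C → A: every LHS value maps to a single RHS value — holds.
2 of the 3 dependencies hold.

2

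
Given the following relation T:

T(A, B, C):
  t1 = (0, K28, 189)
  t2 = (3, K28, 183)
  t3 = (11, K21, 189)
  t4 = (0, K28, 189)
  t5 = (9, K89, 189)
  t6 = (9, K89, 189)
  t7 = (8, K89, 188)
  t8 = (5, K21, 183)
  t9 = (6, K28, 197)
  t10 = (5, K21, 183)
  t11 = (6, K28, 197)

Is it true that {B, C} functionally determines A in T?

(B=K28, C=189): rows 1, 4 → A = 0, 0 ✓
(B=K28, C=183): row 2 → A = 3 ✓
(B=K21, C=189): row 3 → A = 11 ✓
(B=K89, C=189): rows 5, 6 → A = 9, 9 ✓
(B=K89, C=188): row 7 → A = 8 ✓
(B=K21, C=183): rows 8, 10 → A = 5, 5 ✓
(B=K28, C=197): rows 9, 11 → A = 6, 6 ✓
Every {B, C} value is associated with a single A value, so {B, C} -> A holds.

Yes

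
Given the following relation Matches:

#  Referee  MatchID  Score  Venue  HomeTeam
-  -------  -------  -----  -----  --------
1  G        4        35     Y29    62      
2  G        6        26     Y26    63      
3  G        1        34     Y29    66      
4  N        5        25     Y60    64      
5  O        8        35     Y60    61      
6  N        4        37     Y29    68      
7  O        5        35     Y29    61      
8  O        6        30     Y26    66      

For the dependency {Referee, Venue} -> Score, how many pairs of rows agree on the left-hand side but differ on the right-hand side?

1

(Referee=G, Venue=Y29): violating pairs (1,3) — 1 pair.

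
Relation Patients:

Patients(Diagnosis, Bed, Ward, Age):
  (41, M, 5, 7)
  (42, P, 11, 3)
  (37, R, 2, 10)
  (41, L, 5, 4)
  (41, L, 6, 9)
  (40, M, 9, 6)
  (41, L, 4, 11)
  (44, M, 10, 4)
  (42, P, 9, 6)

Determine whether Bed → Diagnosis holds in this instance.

No

Bed=M: 3 rows → Diagnosis takes values {41, 40, 44} — violation
Bed=P: 2 rows → Diagnosis = 42, 42 ✓
Bed=R: 1 row → Diagnosis = 37 ✓
Bed=L: 3 rows → Diagnosis = 41, 41, 41 ✓
Two rows agree on Bed but differ on Diagnosis, so Bed → Diagnosis does not hold.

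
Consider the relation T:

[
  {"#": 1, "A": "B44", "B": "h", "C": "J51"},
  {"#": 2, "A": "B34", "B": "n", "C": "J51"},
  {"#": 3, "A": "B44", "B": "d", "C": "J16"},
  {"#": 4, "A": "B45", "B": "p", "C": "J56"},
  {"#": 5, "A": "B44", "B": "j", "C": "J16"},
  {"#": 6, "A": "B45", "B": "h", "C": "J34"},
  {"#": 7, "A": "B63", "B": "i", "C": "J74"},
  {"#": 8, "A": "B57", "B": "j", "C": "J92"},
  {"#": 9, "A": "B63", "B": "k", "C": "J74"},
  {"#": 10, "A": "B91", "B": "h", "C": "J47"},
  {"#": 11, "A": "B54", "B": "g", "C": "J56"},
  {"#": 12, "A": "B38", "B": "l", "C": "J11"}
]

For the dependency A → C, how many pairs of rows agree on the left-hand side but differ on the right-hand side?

3

A=B44: violating pairs (1,3), (1,5) — 2 pairs.
A=B45: violating pairs (4,6) — 1 pair.
A=B63: all 2 rows agree on C — 0 pairs.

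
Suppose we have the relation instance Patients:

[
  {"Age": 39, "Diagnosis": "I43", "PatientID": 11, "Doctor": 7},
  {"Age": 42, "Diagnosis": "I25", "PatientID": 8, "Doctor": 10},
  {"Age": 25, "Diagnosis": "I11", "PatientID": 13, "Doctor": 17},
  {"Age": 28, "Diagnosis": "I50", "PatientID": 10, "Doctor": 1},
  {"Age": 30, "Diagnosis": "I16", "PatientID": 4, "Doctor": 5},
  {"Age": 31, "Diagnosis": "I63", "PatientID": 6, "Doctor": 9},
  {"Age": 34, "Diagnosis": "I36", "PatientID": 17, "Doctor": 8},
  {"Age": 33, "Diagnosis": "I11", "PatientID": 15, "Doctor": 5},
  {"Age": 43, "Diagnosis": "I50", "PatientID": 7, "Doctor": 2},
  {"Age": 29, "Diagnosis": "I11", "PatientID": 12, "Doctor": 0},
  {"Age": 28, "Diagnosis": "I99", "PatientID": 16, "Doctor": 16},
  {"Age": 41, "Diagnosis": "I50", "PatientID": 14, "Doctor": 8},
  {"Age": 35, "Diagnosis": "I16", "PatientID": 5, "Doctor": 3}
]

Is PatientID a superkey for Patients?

All 13 rows have distinct PatientID values, so PatientID → (all attributes) holds and PatientID is a superkey.

Yes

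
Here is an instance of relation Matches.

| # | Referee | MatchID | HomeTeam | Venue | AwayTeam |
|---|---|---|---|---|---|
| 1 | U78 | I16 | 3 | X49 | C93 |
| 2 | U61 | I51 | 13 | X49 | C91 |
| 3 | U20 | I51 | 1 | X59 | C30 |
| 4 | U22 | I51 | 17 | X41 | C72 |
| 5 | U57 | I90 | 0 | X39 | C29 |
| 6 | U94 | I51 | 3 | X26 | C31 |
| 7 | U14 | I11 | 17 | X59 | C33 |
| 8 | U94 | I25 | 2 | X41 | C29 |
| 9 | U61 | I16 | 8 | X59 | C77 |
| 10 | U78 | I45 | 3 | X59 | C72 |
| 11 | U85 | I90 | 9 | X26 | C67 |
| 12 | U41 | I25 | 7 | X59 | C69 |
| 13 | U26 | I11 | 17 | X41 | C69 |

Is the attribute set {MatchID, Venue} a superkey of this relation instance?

All 13 rows have distinct {MatchID, Venue} values, so {MatchID, Venue} → (all attributes) holds and {MatchID, Venue} is a superkey.

Yes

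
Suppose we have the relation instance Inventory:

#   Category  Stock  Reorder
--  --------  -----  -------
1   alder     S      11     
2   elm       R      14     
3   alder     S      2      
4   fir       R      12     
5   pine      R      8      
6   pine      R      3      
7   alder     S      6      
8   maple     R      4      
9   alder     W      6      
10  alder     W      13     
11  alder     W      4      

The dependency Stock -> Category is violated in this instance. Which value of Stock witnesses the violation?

Stock=S: rows 1, 3, 7 → Category = alder, alder, alder ✓
Stock=R: rows 2, 4, 5, 6, 8 → Category takes values {elm, fir, pine, maple} — violation
Stock=W: rows 9, 10, 11 → Category = alder, alder, alder ✓
The only Stock value with inconsistent Category is Stock=R.

R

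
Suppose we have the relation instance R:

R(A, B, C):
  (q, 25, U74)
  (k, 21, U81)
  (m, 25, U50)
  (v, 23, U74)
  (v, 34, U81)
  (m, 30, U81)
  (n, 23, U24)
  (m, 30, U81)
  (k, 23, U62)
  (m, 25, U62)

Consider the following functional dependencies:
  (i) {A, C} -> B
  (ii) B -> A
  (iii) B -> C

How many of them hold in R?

1

(i) {A, C} -> B: every LHS value maps to a single RHS value — holds.
(ii) B -> A: B=25: 3 rows → A takes values {q, m} — violation; B=23: 3 rows → A takes values {v, n, k} — violation — fails.
(iii) B -> C: B=25: 3 rows → C takes values {U74, U50, U62} — violation; B=23: 3 rows → C takes values {U74, U24, U62} — violation — fails.
1 of the 3 dependencies holds.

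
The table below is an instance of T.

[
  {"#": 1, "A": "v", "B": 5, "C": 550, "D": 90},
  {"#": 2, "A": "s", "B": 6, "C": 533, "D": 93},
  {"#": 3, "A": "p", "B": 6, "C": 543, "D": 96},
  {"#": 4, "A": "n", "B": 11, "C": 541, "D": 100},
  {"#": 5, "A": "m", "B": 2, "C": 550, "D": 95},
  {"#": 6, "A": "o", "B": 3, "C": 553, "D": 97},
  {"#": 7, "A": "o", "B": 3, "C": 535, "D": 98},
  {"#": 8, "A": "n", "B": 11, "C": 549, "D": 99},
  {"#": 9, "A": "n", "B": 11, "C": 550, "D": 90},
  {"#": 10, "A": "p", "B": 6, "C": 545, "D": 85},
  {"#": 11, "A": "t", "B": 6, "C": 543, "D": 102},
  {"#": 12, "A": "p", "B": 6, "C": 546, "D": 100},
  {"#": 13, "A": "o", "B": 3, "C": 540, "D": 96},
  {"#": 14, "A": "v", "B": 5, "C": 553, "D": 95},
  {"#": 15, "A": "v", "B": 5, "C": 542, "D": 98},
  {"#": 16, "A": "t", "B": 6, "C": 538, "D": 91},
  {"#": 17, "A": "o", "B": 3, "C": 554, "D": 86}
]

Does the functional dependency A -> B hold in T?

Yes

A=v: rows 1, 14, 15 → B = 5, 5, 5 ✓
A=s: row 2 → B = 6 ✓
A=p: rows 3, 10, 12 → B = 6, 6, 6 ✓
A=n: rows 4, 8, 9 → B = 11, 11, 11 ✓
A=m: row 5 → B = 2 ✓
A=o: rows 6, 7, 13, 17 → B = 3, 3, 3, 3 ✓
A=t: rows 11, 16 → B = 6, 6 ✓
Every A value is associated with a single B value, so A -> B holds.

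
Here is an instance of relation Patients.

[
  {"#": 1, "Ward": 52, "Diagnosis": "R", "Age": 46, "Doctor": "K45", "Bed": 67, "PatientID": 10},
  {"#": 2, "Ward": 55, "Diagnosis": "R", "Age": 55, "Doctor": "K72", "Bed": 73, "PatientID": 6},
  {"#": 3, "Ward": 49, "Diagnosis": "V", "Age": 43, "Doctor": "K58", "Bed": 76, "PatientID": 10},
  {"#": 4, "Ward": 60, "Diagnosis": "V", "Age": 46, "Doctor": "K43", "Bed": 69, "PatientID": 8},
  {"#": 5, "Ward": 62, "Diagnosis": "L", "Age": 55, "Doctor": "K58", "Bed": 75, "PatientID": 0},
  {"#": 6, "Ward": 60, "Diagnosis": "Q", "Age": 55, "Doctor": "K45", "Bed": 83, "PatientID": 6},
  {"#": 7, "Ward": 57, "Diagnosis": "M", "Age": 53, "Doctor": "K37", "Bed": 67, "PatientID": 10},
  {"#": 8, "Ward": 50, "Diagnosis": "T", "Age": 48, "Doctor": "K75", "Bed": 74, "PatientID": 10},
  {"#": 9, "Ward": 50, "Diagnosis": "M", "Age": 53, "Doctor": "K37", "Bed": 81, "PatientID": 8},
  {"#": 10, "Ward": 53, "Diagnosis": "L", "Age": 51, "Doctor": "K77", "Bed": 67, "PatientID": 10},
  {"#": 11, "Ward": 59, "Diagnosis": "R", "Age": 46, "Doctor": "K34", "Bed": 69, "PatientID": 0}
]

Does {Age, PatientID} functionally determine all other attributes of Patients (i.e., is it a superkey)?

Rows 2 and 6 have the same {Age, PatientID} value (Age=55, PatientID=6) but are distinct tuples, so {Age, PatientID} does not determine every attribute — not a superkey.

No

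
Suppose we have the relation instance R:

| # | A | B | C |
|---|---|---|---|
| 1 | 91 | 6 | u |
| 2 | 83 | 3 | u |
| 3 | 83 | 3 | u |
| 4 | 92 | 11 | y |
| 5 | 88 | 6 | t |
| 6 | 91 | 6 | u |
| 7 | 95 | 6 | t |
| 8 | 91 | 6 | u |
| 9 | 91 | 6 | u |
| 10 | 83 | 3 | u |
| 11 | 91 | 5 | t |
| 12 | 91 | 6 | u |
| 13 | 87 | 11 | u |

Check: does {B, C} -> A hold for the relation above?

(B=6, C=u): rows 1, 6, 8, 9, 12 → A = 91, 91, 91, 91, 91 ✓
(B=3, C=u): rows 2, 3, 10 → A = 83, 83, 83 ✓
(B=11, C=y): row 4 → A = 92 ✓
(B=6, C=t): rows 5, 7 → A takes values {88, 95} — violation
(B=5, C=t): row 11 → A = 91 ✓
(B=11, C=u): row 13 → A = 87 ✓
Two rows agree on {B, C} but differ on A, so {B, C} -> A does not hold.

No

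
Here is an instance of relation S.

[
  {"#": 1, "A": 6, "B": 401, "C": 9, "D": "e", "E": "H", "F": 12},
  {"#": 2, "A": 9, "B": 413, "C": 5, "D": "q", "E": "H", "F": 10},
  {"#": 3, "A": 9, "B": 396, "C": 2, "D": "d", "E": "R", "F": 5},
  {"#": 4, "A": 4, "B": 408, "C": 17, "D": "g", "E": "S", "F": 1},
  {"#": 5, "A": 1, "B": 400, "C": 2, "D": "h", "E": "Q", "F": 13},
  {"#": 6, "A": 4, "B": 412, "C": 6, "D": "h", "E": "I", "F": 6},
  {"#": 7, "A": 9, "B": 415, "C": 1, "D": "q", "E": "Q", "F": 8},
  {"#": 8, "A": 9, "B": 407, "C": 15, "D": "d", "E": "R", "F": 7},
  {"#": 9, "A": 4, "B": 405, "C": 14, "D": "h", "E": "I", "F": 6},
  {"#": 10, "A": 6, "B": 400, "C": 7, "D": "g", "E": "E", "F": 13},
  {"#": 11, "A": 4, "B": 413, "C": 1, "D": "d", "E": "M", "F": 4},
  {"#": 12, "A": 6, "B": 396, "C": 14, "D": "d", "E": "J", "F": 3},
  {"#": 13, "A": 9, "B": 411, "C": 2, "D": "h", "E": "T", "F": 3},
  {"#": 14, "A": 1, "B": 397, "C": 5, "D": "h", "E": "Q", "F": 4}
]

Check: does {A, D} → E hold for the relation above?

No

(A=6, D=e): row 1 → E = H ✓
(A=9, D=q): rows 2, 7 → E takes values {H, Q} — violation
(A=9, D=d): rows 3, 8 → E = R, R ✓
(A=4, D=g): row 4 → E = S ✓
(A=1, D=h): rows 5, 14 → E = Q, Q ✓
(A=4, D=h): rows 6, 9 → E = I, I ✓
(A=6, D=g): row 10 → E = E ✓
(A=4, D=d): row 11 → E = M ✓
(A=6, D=d): row 12 → E = J ✓
(A=9, D=h): row 13 → E = T ✓
Two rows agree on {A, D} but differ on E, so {A, D} → E does not hold.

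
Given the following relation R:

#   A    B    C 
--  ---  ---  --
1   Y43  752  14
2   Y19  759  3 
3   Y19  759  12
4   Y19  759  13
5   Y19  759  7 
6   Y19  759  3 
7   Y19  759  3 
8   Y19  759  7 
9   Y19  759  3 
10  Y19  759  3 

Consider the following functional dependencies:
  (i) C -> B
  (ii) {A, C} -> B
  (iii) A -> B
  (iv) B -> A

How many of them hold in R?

4

(i) C -> B: every LHS value maps to a single RHS value — holds.
(ii) {A, C} -> B: every LHS value maps to a single RHS value — holds.
(iii) A -> B: every LHS value maps to a single RHS value — holds.
(iv) B -> A: every LHS value maps to a single RHS value — holds.
4 of the 4 dependencies hold.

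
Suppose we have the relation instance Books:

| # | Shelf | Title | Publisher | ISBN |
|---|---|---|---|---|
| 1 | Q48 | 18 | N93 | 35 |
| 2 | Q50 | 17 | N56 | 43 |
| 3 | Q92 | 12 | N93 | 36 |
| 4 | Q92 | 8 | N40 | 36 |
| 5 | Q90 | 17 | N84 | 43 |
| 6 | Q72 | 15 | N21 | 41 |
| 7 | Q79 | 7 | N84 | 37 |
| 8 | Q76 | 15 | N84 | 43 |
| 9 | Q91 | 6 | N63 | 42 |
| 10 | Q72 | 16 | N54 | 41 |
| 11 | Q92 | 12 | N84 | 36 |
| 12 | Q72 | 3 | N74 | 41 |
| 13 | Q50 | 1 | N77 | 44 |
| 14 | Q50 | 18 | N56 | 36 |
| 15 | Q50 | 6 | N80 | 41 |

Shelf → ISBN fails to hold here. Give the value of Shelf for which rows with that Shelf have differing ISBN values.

Q50

Shelf=Q48: row 1 → ISBN = 35 ✓
Shelf=Q50: rows 2, 13, 14, 15 → ISBN takes values {43, 44, 36, 41} — violation
Shelf=Q92: rows 3, 4, 11 → ISBN = 36, 36, 36 ✓
Shelf=Q90: row 5 → ISBN = 43 ✓
Shelf=Q72: rows 6, 10, 12 → ISBN = 41, 41, 41 ✓
Shelf=Q79: row 7 → ISBN = 37 ✓
Shelf=Q76: row 8 → ISBN = 43 ✓
Shelf=Q91: row 9 → ISBN = 42 ✓
The only Shelf value with inconsistent ISBN is Shelf=Q50.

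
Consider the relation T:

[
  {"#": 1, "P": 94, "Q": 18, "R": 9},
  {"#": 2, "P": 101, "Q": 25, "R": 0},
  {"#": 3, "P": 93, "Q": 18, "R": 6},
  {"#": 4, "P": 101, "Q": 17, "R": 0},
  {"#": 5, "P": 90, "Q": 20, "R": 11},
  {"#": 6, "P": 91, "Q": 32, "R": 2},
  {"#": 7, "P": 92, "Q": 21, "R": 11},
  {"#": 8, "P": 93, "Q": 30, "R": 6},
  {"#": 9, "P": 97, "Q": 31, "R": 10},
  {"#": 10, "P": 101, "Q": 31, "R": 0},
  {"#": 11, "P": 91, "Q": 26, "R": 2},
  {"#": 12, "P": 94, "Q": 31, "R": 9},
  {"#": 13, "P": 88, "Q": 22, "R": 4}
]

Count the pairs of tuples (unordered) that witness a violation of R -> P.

R=9: all 2 rows agree on P — 0 pairs.
R=0: all 3 rows agree on P — 0 pairs.
R=6: all 2 rows agree on P — 0 pairs.
R=11: violating pairs (5,7) — 1 pair.
R=2: all 2 rows agree on P — 0 pairs.

1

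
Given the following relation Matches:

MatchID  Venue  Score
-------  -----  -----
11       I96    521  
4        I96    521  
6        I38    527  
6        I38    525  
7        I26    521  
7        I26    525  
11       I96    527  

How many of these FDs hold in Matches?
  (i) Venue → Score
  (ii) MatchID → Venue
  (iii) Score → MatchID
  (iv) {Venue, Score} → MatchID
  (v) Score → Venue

1

(i) Venue → Score: Venue=I96: 3 rows → Score takes values {521, 527} — violation; Venue=I38: 2 rows → Score takes values {527, 525} — violation; Venue=I26: 2 rows → Score takes values {521, 525} — violation — fails.
(ii) MatchID → Venue: every LHS value maps to a single RHS value — holds.
(iii) Score → MatchID: Score=521: 3 rows → MatchID takes values {11, 4, 7} — violation; Score=527: 2 rows → MatchID takes values {6, 11} — violation; Score=525: 2 rows → MatchID takes values {6, 7} — violation — fails.
(iv) {Venue, Score} → MatchID: (Venue=I96, Score=521): 2 rows → MatchID takes values {11, 4} — violation — fails.
(v) Score → Venue: Score=521: 3 rows → Venue takes values {I96, I26} — violation; Score=527: 2 rows → Venue takes values {I38, I96} — violation; Score=525: 2 rows → Venue takes values {I38, I26} — violation — fails.
1 of the 5 dependencies holds.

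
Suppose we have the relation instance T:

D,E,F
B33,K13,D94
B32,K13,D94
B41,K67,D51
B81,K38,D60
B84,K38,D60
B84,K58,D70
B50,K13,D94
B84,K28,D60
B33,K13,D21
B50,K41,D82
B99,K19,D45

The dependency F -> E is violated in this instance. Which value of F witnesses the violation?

D60

F=D94: 3 rows → E = K13, K13, K13 ✓
F=D51: 1 row → E = K67 ✓
F=D60: 3 rows → E takes values {K38, K28} — violation
F=D70: 1 row → E = K58 ✓
F=D21: 1 row → E = K13 ✓
F=D82: 1 row → E = K41 ✓
F=D45: 1 row → E = K19 ✓
The only F value with inconsistent E is F=D60.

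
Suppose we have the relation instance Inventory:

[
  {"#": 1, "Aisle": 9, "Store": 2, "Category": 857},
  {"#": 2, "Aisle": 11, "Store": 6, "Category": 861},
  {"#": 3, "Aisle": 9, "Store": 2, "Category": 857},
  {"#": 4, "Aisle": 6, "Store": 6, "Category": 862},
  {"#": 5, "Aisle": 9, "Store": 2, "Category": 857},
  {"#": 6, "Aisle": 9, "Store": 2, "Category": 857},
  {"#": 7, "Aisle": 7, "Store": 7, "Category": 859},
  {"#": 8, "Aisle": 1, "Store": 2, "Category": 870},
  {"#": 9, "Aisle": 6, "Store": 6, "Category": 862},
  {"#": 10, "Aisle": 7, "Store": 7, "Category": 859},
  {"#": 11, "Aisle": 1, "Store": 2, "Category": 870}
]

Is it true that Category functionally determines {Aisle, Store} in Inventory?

Category=857: rows 1, 3, 5, 6 → {Aisle,Store} = (9, 2), (9, 2), (9, 2), (9, 2) ✓
Category=861: row 2 → {Aisle,Store} = (11, 6) ✓
Category=862: rows 4, 9 → {Aisle,Store} = (6, 6), (6, 6) ✓
Category=859: rows 7, 10 → {Aisle,Store} = (7, 7), (7, 7) ✓
Category=870: rows 8, 11 → {Aisle,Store} = (1, 2), (1, 2) ✓
Every Category value is associated with a single {Aisle, Store} value, so Category → {Aisle, Store} holds.

Yes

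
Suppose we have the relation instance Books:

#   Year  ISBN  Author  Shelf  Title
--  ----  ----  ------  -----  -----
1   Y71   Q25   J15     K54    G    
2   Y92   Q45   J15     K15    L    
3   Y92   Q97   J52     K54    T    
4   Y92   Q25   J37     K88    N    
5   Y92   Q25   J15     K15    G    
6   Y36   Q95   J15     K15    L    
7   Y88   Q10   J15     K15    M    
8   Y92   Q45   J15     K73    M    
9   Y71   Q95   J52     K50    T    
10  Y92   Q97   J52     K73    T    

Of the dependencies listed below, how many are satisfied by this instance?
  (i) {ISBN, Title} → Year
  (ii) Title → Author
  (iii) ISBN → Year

(i) {ISBN, Title} → Year: (ISBN=Q25, Title=G): rows 1, 5 → Year takes values {Y71, Y92} — violation — fails.
(ii) Title → Author: every LHS value maps to a single RHS value — holds.
(iii) ISBN → Year: ISBN=Q25: rows 1, 4, 5 → Year takes values {Y71, Y92} — violation; ISBN=Q95: rows 6, 9 → Year takes values {Y36, Y71} — violation — fails.
1 of the 3 dependencies holds.

1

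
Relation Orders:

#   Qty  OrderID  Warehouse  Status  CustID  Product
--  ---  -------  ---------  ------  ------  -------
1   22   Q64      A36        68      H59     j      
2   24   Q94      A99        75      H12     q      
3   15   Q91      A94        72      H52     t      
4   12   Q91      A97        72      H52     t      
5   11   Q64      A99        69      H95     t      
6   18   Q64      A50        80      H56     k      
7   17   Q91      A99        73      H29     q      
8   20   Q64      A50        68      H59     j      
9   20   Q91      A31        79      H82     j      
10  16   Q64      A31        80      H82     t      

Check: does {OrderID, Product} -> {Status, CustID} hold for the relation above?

No

(OrderID=Q64, Product=j): rows 1, 8 → {Status,CustID} = (68, H59), (68, H59) ✓
(OrderID=Q94, Product=q): row 2 → {Status,CustID} = (75, H12) ✓
(OrderID=Q91, Product=t): rows 3, 4 → {Status,CustID} = (72, H52), (72, H52) ✓
(OrderID=Q64, Product=t): rows 5, 10 → {Status,CustID} takes values {(69, H95), (80, H82)} — violation
(OrderID=Q64, Product=k): row 6 → {Status,CustID} = (80, H56) ✓
(OrderID=Q91, Product=q): row 7 → {Status,CustID} = (73, H29) ✓
(OrderID=Q91, Product=j): row 9 → {Status,CustID} = (79, H82) ✓
Two rows agree on {OrderID, Product} but differ on {Status, CustID}, so {OrderID, Product} -> {Status, CustID} does not hold.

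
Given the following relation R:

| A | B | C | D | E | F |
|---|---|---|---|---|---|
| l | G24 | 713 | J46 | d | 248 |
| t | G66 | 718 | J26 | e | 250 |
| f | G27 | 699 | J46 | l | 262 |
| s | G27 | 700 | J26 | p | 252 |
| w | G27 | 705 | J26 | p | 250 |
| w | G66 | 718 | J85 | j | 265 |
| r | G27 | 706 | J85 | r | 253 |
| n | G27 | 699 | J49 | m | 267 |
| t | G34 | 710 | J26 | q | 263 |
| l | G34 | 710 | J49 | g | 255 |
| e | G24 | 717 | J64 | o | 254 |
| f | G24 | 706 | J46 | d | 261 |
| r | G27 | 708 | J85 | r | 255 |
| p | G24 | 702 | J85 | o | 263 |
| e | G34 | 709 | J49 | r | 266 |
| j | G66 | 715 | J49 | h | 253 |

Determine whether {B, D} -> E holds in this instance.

No

(B=G24, D=J46): 2 rows → E = d, d ✓
(B=G66, D=J26): 1 row → E = e ✓
(B=G27, D=J46): 1 row → E = l ✓
(B=G27, D=J26): 2 rows → E = p, p ✓
(B=G66, D=J85): 1 row → E = j ✓
(B=G27, D=J85): 2 rows → E = r, r ✓
(B=G27, D=J49): 1 row → E = m ✓
(B=G34, D=J26): 1 row → E = q ✓
(B=G34, D=J49): 2 rows → E takes values {g, r} — violation
(B=G24, D=J64): 1 row → E = o ✓
(B=G24, D=J85): 1 row → E = o ✓
(B=G66, D=J49): 1 row → E = h ✓
Two rows agree on {B, D} but differ on E, so {B, D} -> E does not hold.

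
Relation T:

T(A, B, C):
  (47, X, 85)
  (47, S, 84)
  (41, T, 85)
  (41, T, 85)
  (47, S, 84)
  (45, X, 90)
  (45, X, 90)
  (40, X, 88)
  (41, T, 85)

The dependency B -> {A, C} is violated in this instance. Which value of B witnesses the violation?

B=X: 4 rows → {A,C} takes values {(47, 85), (45, 90), (40, 88)} — violation
B=S: 2 rows → {A,C} = (47, 84), (47, 84) ✓
B=T: 3 rows → {A,C} = (41, 85), (41, 85), (41, 85) ✓
The only B value with inconsistent RHS is B=X.

X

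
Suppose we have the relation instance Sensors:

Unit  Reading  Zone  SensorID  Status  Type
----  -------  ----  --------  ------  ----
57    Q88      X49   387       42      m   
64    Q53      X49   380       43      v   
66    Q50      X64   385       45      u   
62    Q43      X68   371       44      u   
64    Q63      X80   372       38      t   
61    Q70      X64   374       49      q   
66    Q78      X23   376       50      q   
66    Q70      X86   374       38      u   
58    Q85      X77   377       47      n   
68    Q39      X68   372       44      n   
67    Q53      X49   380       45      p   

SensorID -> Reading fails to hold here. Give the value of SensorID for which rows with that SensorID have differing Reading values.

372

SensorID=387: 1 row → Reading = Q88 ✓
SensorID=380: 2 rows → Reading = Q53, Q53 ✓
SensorID=385: 1 row → Reading = Q50 ✓
SensorID=371: 1 row → Reading = Q43 ✓
SensorID=372: 2 rows → Reading takes values {Q63, Q39} — violation
SensorID=374: 2 rows → Reading = Q70, Q70 ✓
SensorID=376: 1 row → Reading = Q78 ✓
SensorID=377: 1 row → Reading = Q85 ✓
The only SensorID value with inconsistent Reading is SensorID=372.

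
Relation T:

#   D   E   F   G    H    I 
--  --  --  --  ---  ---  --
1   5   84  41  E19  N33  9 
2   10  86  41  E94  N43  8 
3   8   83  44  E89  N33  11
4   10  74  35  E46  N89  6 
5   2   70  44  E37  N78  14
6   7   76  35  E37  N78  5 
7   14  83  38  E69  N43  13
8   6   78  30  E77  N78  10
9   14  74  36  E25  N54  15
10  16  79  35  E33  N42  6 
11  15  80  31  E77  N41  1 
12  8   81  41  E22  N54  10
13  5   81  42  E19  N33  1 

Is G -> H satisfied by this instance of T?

G=E19: rows 1, 13 → H = N33, N33 ✓
G=E94: row 2 → H = N43 ✓
G=E89: row 3 → H = N33 ✓
G=E46: row 4 → H = N89 ✓
G=E37: rows 5, 6 → H = N78, N78 ✓
G=E69: row 7 → H = N43 ✓
G=E77: rows 8, 11 → H takes values {N78, N41} — violation
G=E25: row 9 → H = N54 ✓
G=E33: row 10 → H = N42 ✓
G=E22: row 12 → H = N54 ✓
Two rows agree on G but differ on H, so G -> H does not hold.

No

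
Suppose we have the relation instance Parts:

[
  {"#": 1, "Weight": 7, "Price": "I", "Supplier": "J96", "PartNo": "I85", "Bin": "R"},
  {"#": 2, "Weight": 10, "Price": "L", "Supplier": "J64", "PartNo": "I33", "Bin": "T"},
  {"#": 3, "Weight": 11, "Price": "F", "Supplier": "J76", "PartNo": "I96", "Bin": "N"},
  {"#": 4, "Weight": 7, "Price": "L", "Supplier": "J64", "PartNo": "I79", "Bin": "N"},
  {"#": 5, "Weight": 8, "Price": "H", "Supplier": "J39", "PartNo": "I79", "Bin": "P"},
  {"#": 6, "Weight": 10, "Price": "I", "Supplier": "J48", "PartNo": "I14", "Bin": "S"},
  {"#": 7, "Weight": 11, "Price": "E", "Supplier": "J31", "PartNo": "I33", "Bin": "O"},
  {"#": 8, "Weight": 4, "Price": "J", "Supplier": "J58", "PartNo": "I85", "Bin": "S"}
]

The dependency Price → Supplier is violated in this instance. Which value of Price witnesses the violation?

I

Price=I: rows 1, 6 → Supplier takes values {J96, J48} — violation
Price=L: rows 2, 4 → Supplier = J64, J64 ✓
Price=F: row 3 → Supplier = J76 ✓
Price=H: row 5 → Supplier = J39 ✓
Price=E: row 7 → Supplier = J31 ✓
Price=J: row 8 → Supplier = J58 ✓
The only Price value with inconsistent Supplier is Price=I.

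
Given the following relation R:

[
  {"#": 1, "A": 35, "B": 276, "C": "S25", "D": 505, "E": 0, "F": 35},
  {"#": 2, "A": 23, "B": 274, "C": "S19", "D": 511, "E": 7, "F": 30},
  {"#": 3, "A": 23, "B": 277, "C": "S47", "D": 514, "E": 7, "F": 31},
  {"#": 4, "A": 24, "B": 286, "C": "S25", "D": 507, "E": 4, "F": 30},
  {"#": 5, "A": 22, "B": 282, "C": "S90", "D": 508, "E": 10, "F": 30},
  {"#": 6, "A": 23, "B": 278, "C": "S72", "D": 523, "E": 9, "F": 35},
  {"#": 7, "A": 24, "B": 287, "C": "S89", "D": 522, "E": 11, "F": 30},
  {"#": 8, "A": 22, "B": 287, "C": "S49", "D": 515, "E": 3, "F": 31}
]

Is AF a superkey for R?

Rows 4 and 7 have the same AF value (A=24, F=30) but are distinct tuples, so AF does not determine every attribute — not a superkey.

No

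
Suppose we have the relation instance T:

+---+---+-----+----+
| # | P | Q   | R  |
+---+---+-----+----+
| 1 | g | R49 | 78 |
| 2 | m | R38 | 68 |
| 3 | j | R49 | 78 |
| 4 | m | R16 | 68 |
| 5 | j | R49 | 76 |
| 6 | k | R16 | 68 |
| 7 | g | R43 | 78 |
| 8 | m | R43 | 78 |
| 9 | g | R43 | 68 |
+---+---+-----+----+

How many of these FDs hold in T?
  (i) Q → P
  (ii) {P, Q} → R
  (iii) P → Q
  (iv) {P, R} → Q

0

(i) Q → P: Q=R49: rows 1, 3, 5 → P takes values {g, j} — violation; Q=R16: rows 4, 6 → P takes values {m, k} — violation; Q=R43: rows 7, 8, 9 → P takes values {g, m} — violation — fails.
(ii) {P, Q} → R: (P=j, Q=R49): rows 3, 5 → R takes values {78, 76} — violation; (P=g, Q=R43): rows 7, 9 → R takes values {78, 68} — violation — fails.
(iii) P → Q: P=g: rows 1, 7, 9 → Q takes values {R49, R43} — violation; P=m: rows 2, 4, 8 → Q takes values {R38, R16, R43} — violation — fails.
(iv) {P, R} → Q: (P=g, R=78): rows 1, 7 → Q takes values {R49, R43} — violation; (P=m, R=68): rows 2, 4 → Q takes values {R38, R16} — violation — fails.
None of the 4 dependencies hold.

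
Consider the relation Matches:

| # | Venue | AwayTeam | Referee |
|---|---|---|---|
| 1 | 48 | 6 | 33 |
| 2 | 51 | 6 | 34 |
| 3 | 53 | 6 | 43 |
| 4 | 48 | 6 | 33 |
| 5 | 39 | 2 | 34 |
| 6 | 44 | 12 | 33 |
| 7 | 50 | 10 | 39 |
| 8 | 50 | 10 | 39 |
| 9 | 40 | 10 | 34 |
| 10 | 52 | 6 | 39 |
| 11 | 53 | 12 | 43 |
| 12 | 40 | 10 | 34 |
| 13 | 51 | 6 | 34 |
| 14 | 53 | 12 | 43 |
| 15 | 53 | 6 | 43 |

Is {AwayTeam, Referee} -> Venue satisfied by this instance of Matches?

(AwayTeam=6, Referee=33): rows 1, 4 → Venue = 48, 48 ✓
(AwayTeam=6, Referee=34): rows 2, 13 → Venue = 51, 51 ✓
(AwayTeam=6, Referee=43): rows 3, 15 → Venue = 53, 53 ✓
(AwayTeam=2, Referee=34): row 5 → Venue = 39 ✓
(AwayTeam=12, Referee=33): row 6 → Venue = 44 ✓
(AwayTeam=10, Referee=39): rows 7, 8 → Venue = 50, 50 ✓
(AwayTeam=10, Referee=34): rows 9, 12 → Venue = 40, 40 ✓
(AwayTeam=6, Referee=39): row 10 → Venue = 52 ✓
(AwayTeam=12, Referee=43): rows 11, 14 → Venue = 53, 53 ✓
Every {AwayTeam, Referee} value is associated with a single Venue value, so {AwayTeam, Referee} -> Venue holds.

Yes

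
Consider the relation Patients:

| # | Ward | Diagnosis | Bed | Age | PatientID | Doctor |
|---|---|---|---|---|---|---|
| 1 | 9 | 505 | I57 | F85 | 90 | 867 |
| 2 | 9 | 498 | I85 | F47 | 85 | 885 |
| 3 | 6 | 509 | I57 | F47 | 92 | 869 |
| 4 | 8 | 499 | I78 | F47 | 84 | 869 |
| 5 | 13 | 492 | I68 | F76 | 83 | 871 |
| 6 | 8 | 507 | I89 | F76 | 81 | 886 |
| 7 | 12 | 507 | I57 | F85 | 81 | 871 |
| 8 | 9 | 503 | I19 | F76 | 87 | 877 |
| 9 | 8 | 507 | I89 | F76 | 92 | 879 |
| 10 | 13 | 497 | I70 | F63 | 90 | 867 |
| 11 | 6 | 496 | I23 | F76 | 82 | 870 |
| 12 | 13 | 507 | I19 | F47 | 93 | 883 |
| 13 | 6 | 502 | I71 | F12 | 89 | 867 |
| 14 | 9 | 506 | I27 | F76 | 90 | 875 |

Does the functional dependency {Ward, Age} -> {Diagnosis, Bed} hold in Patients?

(Ward=9, Age=F85): row 1 → {Diagnosis,Bed} = (505, I57) ✓
(Ward=9, Age=F47): row 2 → {Diagnosis,Bed} = (498, I85) ✓
(Ward=6, Age=F47): row 3 → {Diagnosis,Bed} = (509, I57) ✓
(Ward=8, Age=F47): row 4 → {Diagnosis,Bed} = (499, I78) ✓
(Ward=13, Age=F76): row 5 → {Diagnosis,Bed} = (492, I68) ✓
(Ward=8, Age=F76): rows 6, 9 → {Diagnosis,Bed} = (507, I89), (507, I89) ✓
(Ward=12, Age=F85): row 7 → {Diagnosis,Bed} = (507, I57) ✓
(Ward=9, Age=F76): rows 8, 14 → {Diagnosis,Bed} takes values {(503, I19), (506, I27)} — violation
(Ward=13, Age=F63): row 10 → {Diagnosis,Bed} = (497, I70) ✓
(Ward=6, Age=F76): row 11 → {Diagnosis,Bed} = (496, I23) ✓
(Ward=13, Age=F47): row 12 → {Diagnosis,Bed} = (507, I19) ✓
(Ward=6, Age=F12): row 13 → {Diagnosis,Bed} = (502, I71) ✓
Two rows agree on {Ward, Age} but differ on {Diagnosis, Bed}, so {Ward, Age} -> {Diagnosis, Bed} does not hold.

No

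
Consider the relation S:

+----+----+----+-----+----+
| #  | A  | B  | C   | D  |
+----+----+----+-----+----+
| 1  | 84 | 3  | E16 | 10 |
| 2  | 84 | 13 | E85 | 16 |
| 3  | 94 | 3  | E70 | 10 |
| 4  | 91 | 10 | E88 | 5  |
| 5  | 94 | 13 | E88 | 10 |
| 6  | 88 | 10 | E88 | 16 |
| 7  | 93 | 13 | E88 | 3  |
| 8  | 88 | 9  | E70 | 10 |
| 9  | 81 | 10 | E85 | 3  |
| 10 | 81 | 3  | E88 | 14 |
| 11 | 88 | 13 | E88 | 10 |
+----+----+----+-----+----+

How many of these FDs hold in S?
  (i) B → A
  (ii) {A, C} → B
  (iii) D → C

0

(i) B → A: B=3: rows 1, 3, 10 → A takes values {84, 94, 81} — violation; B=13: rows 2, 5, 7, 11 → A takes values {84, 94, 93, 88} — violation; B=10: rows 4, 6, 9 → A takes values {91, 88, 81} — violation — fails.
(ii) {A, C} → B: (A=88, C=E88): rows 6, 11 → B takes values {10, 13} — violation — fails.
(iii) D → C: D=10: rows 1, 3, 5, 8, 11 → C takes values {E16, E70, E88} — violation; D=16: rows 2, 6 → C takes values {E85, E88} — violation; D=3: rows 7, 9 → C takes values {E88, E85} — violation — fails.
None of the 3 dependencies hold.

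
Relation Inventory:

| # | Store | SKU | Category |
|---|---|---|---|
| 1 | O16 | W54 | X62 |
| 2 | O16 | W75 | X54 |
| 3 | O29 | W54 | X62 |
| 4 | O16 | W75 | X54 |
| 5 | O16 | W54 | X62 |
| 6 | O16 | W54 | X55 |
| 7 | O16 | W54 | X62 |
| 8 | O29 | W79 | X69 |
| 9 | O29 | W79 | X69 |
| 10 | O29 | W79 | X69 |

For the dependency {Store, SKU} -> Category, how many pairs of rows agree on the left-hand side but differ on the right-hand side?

(Store=O16, SKU=W54): violating pairs (1,6), (5,6), (6,7) — 3 pairs.
(Store=O16, SKU=W75): all 2 rows agree on Category — 0 pairs.
(Store=O29, SKU=W79): all 3 rows agree on Category — 0 pairs.

3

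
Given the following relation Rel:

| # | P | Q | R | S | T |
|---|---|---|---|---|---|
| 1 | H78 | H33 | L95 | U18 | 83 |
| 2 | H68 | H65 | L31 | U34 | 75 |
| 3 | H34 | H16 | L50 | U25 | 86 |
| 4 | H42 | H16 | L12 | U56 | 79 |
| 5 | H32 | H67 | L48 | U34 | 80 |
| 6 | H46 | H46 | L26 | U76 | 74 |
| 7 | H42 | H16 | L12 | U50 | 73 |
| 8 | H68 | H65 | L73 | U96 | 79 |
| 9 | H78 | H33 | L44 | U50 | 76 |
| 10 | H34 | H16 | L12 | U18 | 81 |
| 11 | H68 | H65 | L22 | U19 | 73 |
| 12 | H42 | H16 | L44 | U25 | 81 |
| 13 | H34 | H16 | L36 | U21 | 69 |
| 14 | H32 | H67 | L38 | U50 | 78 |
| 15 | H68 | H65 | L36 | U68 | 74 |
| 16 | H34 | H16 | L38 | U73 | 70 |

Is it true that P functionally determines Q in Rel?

Yes

P=H78: rows 1, 9 → Q = H33, H33 ✓
P=H68: rows 2, 8, 11, 15 → Q = H65, H65, H65, H65 ✓
P=H34: rows 3, 10, 13, 16 → Q = H16, H16, H16, H16 ✓
P=H42: rows 4, 7, 12 → Q = H16, H16, H16 ✓
P=H32: rows 5, 14 → Q = H67, H67 ✓
P=H46: row 6 → Q = H46 ✓
Every P value is associated with a single Q value, so P -> Q holds.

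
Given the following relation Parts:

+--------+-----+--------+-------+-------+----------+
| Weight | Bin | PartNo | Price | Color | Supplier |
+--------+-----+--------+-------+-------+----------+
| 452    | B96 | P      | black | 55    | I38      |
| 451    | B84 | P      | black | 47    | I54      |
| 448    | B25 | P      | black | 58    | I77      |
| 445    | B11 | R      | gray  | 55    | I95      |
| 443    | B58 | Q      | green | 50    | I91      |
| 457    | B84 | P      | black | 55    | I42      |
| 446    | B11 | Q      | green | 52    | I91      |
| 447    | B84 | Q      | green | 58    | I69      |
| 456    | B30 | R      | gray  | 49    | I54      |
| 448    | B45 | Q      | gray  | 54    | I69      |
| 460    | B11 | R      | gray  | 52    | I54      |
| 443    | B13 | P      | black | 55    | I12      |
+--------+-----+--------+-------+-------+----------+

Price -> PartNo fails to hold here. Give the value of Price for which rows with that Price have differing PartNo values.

gray

Price=black: 5 rows → PartNo = P, P, P, P, P ✓
Price=gray: 4 rows → PartNo takes values {R, Q} — violation
Price=green: 3 rows → PartNo = Q, Q, Q ✓
The only Price value with inconsistent PartNo is Price=gray.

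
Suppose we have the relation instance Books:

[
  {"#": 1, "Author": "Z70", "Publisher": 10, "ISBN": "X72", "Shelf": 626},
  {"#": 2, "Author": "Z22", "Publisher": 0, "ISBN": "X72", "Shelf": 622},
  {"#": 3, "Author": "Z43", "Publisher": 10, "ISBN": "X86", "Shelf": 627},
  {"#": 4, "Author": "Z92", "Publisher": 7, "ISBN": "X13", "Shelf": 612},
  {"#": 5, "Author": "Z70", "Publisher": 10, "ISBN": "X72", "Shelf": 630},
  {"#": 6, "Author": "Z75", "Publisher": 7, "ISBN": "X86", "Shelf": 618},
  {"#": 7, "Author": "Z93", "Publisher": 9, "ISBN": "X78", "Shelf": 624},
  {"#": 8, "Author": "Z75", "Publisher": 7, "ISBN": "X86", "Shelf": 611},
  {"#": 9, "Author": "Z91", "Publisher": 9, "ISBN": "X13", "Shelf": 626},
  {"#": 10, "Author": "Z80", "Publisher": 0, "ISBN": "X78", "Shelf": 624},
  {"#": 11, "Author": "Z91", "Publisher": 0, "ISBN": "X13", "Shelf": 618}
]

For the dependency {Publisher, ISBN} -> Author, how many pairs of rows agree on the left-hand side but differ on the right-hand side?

(Publisher=10, ISBN=X72): all 2 rows agree on Author — 0 pairs.
(Publisher=7, ISBN=X86): all 2 rows agree on Author — 0 pairs.

0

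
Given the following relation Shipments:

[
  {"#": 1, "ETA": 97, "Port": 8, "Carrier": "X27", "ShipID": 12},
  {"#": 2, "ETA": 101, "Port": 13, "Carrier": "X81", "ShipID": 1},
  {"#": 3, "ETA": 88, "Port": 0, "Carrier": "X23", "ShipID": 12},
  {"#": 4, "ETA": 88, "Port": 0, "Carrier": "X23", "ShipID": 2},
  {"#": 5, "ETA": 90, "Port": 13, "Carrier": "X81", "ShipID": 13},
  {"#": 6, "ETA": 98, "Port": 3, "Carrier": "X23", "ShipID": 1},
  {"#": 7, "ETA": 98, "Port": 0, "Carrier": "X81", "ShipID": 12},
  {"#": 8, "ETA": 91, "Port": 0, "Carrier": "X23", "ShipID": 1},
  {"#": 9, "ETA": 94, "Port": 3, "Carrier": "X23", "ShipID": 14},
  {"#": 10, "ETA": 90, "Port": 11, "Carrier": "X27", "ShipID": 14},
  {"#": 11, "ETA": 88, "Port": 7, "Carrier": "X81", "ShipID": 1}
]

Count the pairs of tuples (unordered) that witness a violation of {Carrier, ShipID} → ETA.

(Carrier=X81, ShipID=1): violating pairs (2,11) — 1 pair.
(Carrier=X23, ShipID=1): violating pairs (6,8) — 1 pair.

2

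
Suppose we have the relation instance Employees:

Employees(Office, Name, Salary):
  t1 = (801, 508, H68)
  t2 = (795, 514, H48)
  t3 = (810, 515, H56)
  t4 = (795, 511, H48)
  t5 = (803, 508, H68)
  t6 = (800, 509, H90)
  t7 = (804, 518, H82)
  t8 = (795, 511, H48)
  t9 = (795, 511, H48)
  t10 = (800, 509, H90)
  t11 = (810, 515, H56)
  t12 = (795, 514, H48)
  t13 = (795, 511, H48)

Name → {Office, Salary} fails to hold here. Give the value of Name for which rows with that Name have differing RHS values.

Name=508: rows 1, 5 → {Office,Salary} takes values {(801, H68), (803, H68)} — violation
Name=514: rows 2, 12 → {Office,Salary} = (795, H48), (795, H48) ✓
Name=515: rows 3, 11 → {Office,Salary} = (810, H56), (810, H56) ✓
Name=511: rows 4, 8, 9, 13 → {Office,Salary} = (795, H48), (795, H48), (795, H48), (795, H48) ✓
Name=509: rows 6, 10 → {Office,Salary} = (800, H90), (800, H90) ✓
Name=518: row 7 → {Office,Salary} = (804, H82) ✓
The only Name value with inconsistent RHS is Name=508.

508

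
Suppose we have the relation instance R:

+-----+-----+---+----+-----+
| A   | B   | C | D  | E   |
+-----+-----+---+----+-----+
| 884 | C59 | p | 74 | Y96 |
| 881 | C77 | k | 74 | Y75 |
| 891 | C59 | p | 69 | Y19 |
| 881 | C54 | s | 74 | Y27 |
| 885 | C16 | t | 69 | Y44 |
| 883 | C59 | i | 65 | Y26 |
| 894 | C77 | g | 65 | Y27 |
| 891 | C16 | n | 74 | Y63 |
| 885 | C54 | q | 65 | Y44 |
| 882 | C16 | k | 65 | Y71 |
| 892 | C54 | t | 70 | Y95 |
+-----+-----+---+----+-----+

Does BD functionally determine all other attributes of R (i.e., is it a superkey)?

All 11 rows have distinct BD values, so BD → (all attributes) holds and BD is a superkey.

Yes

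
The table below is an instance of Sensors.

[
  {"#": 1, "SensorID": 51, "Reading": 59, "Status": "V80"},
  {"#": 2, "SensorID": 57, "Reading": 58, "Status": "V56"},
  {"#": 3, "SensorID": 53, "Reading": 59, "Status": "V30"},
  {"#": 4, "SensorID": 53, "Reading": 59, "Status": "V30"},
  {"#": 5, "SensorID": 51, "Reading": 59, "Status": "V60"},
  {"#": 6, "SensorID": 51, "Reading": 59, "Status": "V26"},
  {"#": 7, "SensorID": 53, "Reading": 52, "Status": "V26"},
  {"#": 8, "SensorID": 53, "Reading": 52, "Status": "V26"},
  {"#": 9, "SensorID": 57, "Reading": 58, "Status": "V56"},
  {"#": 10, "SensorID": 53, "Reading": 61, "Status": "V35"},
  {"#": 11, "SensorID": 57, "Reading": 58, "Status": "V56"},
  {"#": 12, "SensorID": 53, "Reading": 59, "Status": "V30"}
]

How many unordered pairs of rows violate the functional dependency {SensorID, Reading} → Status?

(SensorID=51, Reading=59): violating pairs (1,5), (1,6), (5,6) — 3 pairs.
(SensorID=57, Reading=58): all 3 rows agree on Status — 0 pairs.
(SensorID=53, Reading=59): all 3 rows agree on Status — 0 pairs.
(SensorID=53, Reading=52): all 2 rows agree on Status — 0 pairs.

3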